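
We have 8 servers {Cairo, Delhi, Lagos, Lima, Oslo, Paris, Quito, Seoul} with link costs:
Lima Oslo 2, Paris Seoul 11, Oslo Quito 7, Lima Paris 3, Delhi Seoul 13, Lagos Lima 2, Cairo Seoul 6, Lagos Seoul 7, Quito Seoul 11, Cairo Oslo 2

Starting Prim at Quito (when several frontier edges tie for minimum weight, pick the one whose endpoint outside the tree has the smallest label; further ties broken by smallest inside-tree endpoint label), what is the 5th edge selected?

Lima-Paris

Prim's algorithm from Quito:
Step 1: cheapest edge leaving the tree is Oslo Quito (7); add Oslo.
Step 2: cheapest edge leaving the tree is Cairo Oslo (2); add Cairo.
Step 3: cheapest edge leaving the tree is Lima Oslo (2); add Lima.
Step 4: cheapest edge leaving the tree is Lagos Lima (2); add Lagos.
Step 5: cheapest edge leaving the tree is Lima Paris (3); add Paris.
Step 6: cheapest edge leaving the tree is Cairo Seoul (6); add Seoul.
Step 7: cheapest edge leaving the tree is Delhi Seoul (13); add Delhi.
The 5th edge added is Lima Paris.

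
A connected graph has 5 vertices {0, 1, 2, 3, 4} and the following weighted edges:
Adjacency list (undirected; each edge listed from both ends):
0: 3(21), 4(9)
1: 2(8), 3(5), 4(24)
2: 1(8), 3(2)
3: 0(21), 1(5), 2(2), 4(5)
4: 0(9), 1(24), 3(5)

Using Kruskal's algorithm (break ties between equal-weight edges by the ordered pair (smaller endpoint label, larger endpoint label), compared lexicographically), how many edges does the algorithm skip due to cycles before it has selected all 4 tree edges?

Kruskal: consider edges lightest-first.
2—3 (2): add. Components now {0} {1} {2,3} {4}
1—3 (5): add. Components now {0} {1,2,3} {4}
3—4 (5): add. Components now {0} {1,2,3,4}
1—2 (8): skip — 1 and 2 already connected.
0—4 (9): add. Components now {0,1,2,3,4}
Edges rejected before the tree was complete: 1.

1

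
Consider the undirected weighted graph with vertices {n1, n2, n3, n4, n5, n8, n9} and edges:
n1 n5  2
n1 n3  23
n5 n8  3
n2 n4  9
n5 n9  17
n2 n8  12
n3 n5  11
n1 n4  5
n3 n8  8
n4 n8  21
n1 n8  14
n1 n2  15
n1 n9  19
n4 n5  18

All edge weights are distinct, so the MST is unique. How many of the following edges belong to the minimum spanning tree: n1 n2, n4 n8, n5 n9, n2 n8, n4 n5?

1

Kruskal's algorithm — process edges by increasing weight (ties by edge label):
n1 n5 (2): add — endpoints in different components.
n5 n8 (3): add — endpoints in different components.
n1 n4 (5): add — endpoints in different components.
n3 n8 (8): add — endpoints in different components.
n2 n4 (9): add — endpoints in different components.
n3 n5 (11): skip — n3 and n5 already connected.
n2 n8 (12): skip — n2 and n8 already connected.
n1 n8 (14): skip — n8 and n1 already connected.
n1 n2 (15): skip — n2 and n1 already connected.
n5 n9 (17): add — endpoints in different components.
MST edge set: {n1 n5, n5 n8, n1 n4, n3 n8, n2 n4, n5 n9}.
Of the listed edges, {n5 n9} are in the MST → 1.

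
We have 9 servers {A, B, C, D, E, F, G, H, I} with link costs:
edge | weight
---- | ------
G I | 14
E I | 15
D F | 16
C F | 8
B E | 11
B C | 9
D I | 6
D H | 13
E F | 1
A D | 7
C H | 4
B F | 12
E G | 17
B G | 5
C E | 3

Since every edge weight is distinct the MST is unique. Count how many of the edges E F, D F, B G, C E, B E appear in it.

Sort edges by weight, then run Kruskal:
E F (1): add — endpoints in different components.
C E (3): add — endpoints in different components.
C H (4): add — endpoints in different components.
B G (5): add — endpoints in different components.
D I (6): add — endpoints in different components.
A D (7): add — endpoints in different components.
C F (8): skip — C and F already connected.
B C (9): add — endpoints in different components.
B E (11): skip — B and E already connected.
B F (12): skip — B and F already connected.
D H (13): add — endpoints in different components.
MST edge set: {E F, C E, C H, B G, D I, A D, B C, D H}.
Of the listed edges, {E F, B G, C E} are in the MST → 3.

3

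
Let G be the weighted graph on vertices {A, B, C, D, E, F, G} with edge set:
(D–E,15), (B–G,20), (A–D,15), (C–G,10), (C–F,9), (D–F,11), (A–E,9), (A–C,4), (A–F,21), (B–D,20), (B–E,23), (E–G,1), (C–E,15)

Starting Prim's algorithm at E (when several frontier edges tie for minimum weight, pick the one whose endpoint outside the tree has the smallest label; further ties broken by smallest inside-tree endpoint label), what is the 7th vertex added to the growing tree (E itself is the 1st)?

Grow the tree from E using Prim:
Step 1: cheapest edge leaving the tree is E–G (1); add G.
Step 2: cheapest edge leaving the tree is A–E (9); add A.
Step 3: cheapest edge leaving the tree is A–C (4); add C.
Step 4: cheapest edge leaving the tree is C–F (9); add F.
Step 5: cheapest edge leaving the tree is D–F (11); add D.
Step 6: cheapest edge leaving the tree is B–D (20); add B.
Vertex order: E, G, A, C, F, D, B. The 7th vertex is B.

B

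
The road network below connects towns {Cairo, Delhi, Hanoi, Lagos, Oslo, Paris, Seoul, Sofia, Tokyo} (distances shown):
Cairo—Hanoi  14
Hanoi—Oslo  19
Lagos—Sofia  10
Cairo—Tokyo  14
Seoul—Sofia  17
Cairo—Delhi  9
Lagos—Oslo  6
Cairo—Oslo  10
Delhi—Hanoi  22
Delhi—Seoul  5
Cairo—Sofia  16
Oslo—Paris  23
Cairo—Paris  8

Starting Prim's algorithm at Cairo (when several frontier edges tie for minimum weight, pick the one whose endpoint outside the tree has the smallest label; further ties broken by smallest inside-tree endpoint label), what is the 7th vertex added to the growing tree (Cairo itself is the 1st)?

Sofia

Prim's algorithm from Cairo:
Step 1: frontier [Cairo—Paris 8, Cairo—Delhi 9, Cairo—Oslo 10, Cairo—Hanoi 14, Cairo—Tokyo 14, Cairo—Sofia 16] → take Cairo—Paris (8); add Paris.
Step 2: frontier [Cairo—Delhi 9, Cairo—Oslo 10, Cairo—Hanoi 14, Cairo—Tokyo 14, Cairo—Sofia 16, Oslo—Paris 23] → take Cairo—Delhi (9); add Delhi.
Step 3: frontier [Cairo—Oslo 10, Cairo—Hanoi 14, Cairo—Tokyo 14, Cairo—Sofia 16, Delhi—Seoul 5, Delhi—Hanoi 22, Oslo—Paris 23] → take Delhi—Seoul (5); add Seoul.
Step 4: frontier [Cairo—Oslo 10, Cairo—Hanoi 14, Cairo—Tokyo 14, Cairo—Sofia 16, Delhi—Hanoi 22, Oslo—Paris 23, Seoul—Sofia 17] → take Cairo—Oslo (10); add Oslo.
Step 5: frontier [Cairo—Hanoi 14, Cairo—Tokyo 14, Cairo—Sofia 16, Delhi—Hanoi 22, Lagos—Oslo 6, Hanoi—Oslo 19, Seoul—Sofia 17] → take Lagos—Oslo (6); add Lagos.
Step 6: frontier [Cairo—Hanoi 14, Cairo—Tokyo 14, Cairo—Sofia 16, Delhi—Hanoi 22, Lagos—Sofia 10, Hanoi—Oslo 19, Seoul—Sofia 17] → take Lagos—Sofia (10); add Sofia.
Step 7: frontier [Cairo—Hanoi 14, Cairo—Tokyo 14, Delhi—Hanoi 22, Hanoi—Oslo 19] → take Cairo—Hanoi (14); add Hanoi.
Step 8: frontier [Cairo—Tokyo 14] → take Cairo—Tokyo (14); add Tokyo.
Vertex order: Cairo, Paris, Delhi, Seoul, Oslo, Lagos, Sofia, Hanoi, Tokyo. The 7th vertex is Sofia.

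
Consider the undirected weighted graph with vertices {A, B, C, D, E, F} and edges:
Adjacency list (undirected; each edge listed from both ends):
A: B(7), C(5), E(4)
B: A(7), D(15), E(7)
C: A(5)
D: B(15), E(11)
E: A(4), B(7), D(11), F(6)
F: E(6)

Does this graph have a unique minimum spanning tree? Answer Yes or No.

No

Kruskal's algorithm — process edges by increasing weight (ties by edge label):
A E (4): add. Components now {A,E} {B} {C} {D} {F}
A C (5): add. Components now {A,C,E} {B} {D} {F}
E F (6): add. Components now {A,C,E,F} {B} {D}
A B (7): add. Components now {A,B,C,E,F} {D}
B E (7): skip — B and E already connected.
D E (11): add. Components now {A,B,C,D,E,F}
Non-tree edge B E has weight 7, equal to the heaviest edge on its tree cycle — swapping gives another MST of the same weight. Not unique.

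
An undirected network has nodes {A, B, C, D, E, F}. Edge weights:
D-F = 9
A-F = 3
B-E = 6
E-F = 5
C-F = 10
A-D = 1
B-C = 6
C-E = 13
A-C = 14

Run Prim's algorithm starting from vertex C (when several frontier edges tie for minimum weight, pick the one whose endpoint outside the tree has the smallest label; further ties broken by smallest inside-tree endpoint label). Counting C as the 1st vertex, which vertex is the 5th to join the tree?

Prim's algorithm from C:
Step 1: frontier [B-C 6, C-F 10, C-E 13, A-C 14] → take B-C (6); add B.
Step 2: frontier [B-E 6, C-F 10, C-E 13, A-C 14] → take B-E (6); add E.
Step 3: frontier [C-F 10, A-C 14, E-F 5] → take E-F (5); add F.
Step 4: frontier [A-C 14, A-F 3, D-F 9] → take A-F (3); add A.
Step 5: frontier [A-D 1, D-F 9] → take A-D (1); add D.
Vertex order: C, B, E, F, A, D. The 5th vertex is A.

A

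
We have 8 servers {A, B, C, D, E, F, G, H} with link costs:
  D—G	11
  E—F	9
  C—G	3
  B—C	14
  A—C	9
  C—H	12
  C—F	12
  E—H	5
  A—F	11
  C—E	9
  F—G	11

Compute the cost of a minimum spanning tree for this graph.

Kruskal's algorithm — process edges by increasing weight (ties by edge label):
C—G (3): add — endpoints in different components.
E—H (5): add — endpoints in different components.
A—C (9): add — endpoints in different components.
C—E (9): add — endpoints in different components.
E—F (9): add — endpoints in different components.
A—F (11): skip — A and F already connected.
D—G (11): add — endpoints in different components.
F—G (11): skip — F and G already connected.
C—F (12): skip — C and F already connected.
C—H (12): skip — C and H already connected.
B—C (14): add — endpoints in different components.
MST edges: C—G, E—H, A—C, C—E, E—F, D—G, B—C; total weight 3+5+9+9+9+11+14 = 60.

60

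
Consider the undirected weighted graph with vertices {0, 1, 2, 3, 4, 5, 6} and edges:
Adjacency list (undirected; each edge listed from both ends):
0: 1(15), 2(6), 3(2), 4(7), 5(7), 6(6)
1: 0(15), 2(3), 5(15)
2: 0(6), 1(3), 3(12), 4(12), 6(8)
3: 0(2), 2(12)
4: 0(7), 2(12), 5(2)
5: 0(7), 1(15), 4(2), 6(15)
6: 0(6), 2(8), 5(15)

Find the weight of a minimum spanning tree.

Prim's algorithm from 2:
Step 1: frontier [1—2 3, 0—2 6, 2—6 8, 2—3 12, 2—4 12] → take 1—2 (3); add 1.
Step 2: frontier [0—1 15, 1—5 15, 0—2 6, 2—6 8, 2—3 12, 2—4 12] → take 0—2 (6); add 0.
Step 3: frontier [0—3 2, 0—6 6, 0—4 7, 0—5 7, 1—5 15, 2—6 8, 2—3 12, 2—4 12] → take 0—3 (2); add 3.
Step 4: frontier [0—6 6, 0—4 7, 0—5 7, 1—5 15, 2—6 8, 2—4 12] → take 0—6 (6); add 6.
Step 5: frontier [0—4 7, 0—5 7, 1—5 15, 2—4 12, 5—6 15] → take 0—4 (7); add 4.
Step 6: frontier [0—5 7, 1—5 15, 4—5 2, 5—6 15] → take 4—5 (2); add 5.
MST edges: 1—2, 0—2, 0—3, 0—6, 0—4, 4—5; total weight 3+6+2+6+7+2 = 26.

26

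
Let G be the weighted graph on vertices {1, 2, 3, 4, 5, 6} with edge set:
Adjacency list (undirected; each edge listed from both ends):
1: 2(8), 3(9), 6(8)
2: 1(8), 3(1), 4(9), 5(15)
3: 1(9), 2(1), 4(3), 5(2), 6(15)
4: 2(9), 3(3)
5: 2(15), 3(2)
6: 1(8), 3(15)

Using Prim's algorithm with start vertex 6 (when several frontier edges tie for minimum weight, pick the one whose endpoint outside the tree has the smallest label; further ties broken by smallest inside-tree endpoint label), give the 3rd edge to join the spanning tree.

2-3

Prim's algorithm from 6:
Step 1: cheapest edge leaving the tree is 1-6 (8); add 1.
Step 2: cheapest edge leaving the tree is 1-2 (8); add 2.
Step 3: cheapest edge leaving the tree is 2-3 (1); add 3.
Step 4: cheapest edge leaving the tree is 3-5 (2); add 5.
Step 5: cheapest edge leaving the tree is 3-4 (3); add 4.
The 3rd edge added is 2-3.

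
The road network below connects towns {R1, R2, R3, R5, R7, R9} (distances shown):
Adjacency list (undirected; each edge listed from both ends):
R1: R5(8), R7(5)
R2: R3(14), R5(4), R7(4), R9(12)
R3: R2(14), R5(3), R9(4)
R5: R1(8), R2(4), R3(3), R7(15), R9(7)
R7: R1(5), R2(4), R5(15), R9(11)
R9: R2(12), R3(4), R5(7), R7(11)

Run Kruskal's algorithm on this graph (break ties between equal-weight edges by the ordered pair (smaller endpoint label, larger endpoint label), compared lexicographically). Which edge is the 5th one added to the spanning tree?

Kruskal: consider edges lightest-first.
R3-R5 (3): add — endpoints in different components.
R2-R5 (4): add — endpoints in different components.
R2-R7 (4): add — endpoints in different components.
R3-R9 (4): add — endpoints in different components.
R1-R7 (5): add — endpoints in different components.
The 5th edge added is R1-R7.

R1-R7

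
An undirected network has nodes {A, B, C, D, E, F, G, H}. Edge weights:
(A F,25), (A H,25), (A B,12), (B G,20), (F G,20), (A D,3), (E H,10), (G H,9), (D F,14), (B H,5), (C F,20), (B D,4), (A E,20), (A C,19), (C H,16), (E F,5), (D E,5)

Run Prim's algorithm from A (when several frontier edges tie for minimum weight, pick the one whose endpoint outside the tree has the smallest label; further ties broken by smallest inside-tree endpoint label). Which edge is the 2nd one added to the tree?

B-D

Grow the tree from A using Prim:
Step 1: cheapest edge leaving the tree is A D (3); add D.
Step 2: cheapest edge leaving the tree is B D (4); add B.
Step 3: cheapest edge leaving the tree is D E (5); add E.
Step 4: cheapest edge leaving the tree is E F (5); add F.
Step 5: cheapest edge leaving the tree is B H (5); add H.
Step 6: cheapest edge leaving the tree is G H (9); add G.
Step 7: cheapest edge leaving the tree is C H (16); add C.
The 2nd edge added is B D.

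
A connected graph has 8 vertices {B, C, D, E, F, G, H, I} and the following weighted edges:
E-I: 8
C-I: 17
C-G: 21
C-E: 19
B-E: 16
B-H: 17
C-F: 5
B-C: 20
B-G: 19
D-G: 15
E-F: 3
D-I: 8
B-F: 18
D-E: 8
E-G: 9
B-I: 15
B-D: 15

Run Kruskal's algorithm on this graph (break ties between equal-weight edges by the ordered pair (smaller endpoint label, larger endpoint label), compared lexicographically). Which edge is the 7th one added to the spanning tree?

Kruskal's algorithm — process edges by increasing weight (ties by edge label):
E-F (3): add — endpoints in different components.
C-F (5): add — endpoints in different components.
D-E (8): add — endpoints in different components.
D-I (8): add — endpoints in different components.
E-I (8): skip — E and I already connected.
E-G (9): add — endpoints in different components.
B-D (15): add — endpoints in different components.
B-I (15): skip — B and I already connected.
D-G (15): skip — D and G already connected.
B-E (16): skip — B and E already connected.
B-H (17): add — endpoints in different components.
The 7th edge added is B-H.

B-H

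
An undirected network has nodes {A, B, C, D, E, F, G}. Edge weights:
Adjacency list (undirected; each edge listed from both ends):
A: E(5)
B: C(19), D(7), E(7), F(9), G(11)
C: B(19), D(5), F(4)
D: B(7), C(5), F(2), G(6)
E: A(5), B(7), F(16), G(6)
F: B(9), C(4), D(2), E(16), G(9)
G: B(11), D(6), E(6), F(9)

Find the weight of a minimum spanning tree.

Kruskal: consider edges lightest-first.
D F (2): add. Components now {A} {B} {C} {D,F} {E} {G}
C F (4): add. Components now {A} {B} {C,D,F} {E} {G}
A E (5): add. Components now {A,E} {B} {C,D,F} {G}
C D (5): skip — C and D already connected.
D G (6): add. Components now {A,E} {B} {C,D,F,G}
E G (6): add. Components now {A,C,D,E,F,G} {B}
B D (7): add. Components now {A,B,C,D,E,F,G}
MST edges: D F, C F, A E, D G, E G, B D; total weight 2+4+5+6+6+7 = 30.

30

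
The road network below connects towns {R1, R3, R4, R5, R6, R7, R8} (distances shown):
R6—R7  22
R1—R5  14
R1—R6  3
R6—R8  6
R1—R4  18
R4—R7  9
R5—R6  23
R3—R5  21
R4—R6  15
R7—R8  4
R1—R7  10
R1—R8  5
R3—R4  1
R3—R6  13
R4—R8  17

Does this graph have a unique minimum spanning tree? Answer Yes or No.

Yes

Kruskal: consider edges lightest-first.
R3—R4 (1): add. Components now {R1} {R8} {R7} {R3,R4} {R5} {R6}
R1—R6 (3): add. Components now {R1,R6} {R8} {R7} {R3,R4} {R5}
R7—R8 (4): add. Components now {R1,R6} {R7,R8} {R3,R4} {R5}
R1—R8 (5): add. Components now {R1,R6,R7,R8} {R3,R4} {R5}
R6—R8 (6): skip — R8 and R6 already connected.
R4—R7 (9): add. Components now {R1,R3,R4,R6,R7,R8} {R5}
R1—R7 (10): skip — R1 and R7 already connected.
R3—R6 (13): skip — R3 and R6 already connected.
R1—R5 (14): add. Components now {R1,R3,R4,R5,R6,R7,R8}
Every non-tree edge has weight strictly greater than the heaviest edge on the tree path between its endpoints, so the MST is unique.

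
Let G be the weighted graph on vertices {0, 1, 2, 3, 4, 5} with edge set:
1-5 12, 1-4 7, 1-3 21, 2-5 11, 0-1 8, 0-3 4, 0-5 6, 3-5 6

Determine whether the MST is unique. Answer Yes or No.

Kruskal's algorithm — process edges by increasing weight (ties by edge label):
0-3 (4): add — endpoints in different components.
0-5 (6): add — endpoints in different components.
3-5 (6): skip — 3 and 5 already connected.
1-4 (7): add — endpoints in different components.
0-1 (8): add — endpoints in different components.
2-5 (11): add — endpoints in different components.
Non-tree edge 3-5 has weight 6, equal to the heaviest edge on its tree cycle — swapping gives another MST of the same weight. Not unique.

No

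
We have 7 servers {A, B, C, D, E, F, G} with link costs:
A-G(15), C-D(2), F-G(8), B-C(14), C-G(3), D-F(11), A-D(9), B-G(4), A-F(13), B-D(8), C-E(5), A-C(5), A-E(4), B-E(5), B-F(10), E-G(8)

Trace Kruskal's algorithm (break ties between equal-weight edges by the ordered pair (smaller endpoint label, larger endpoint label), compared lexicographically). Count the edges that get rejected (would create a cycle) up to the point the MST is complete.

Kruskal: consider edges lightest-first.
C-D (2): add — endpoints in different components.
C-G (3): add — endpoints in different components.
A-E (4): add — endpoints in different components.
B-G (4): add — endpoints in different components.
A-C (5): add — endpoints in different components.
B-E (5): skip — B and E already connected.
C-E (5): skip — C and E already connected.
B-D (8): skip — B and D already connected.
E-G (8): skip — E and G already connected.
F-G (8): add — endpoints in different components.
Edges rejected before the tree was complete: 4.

4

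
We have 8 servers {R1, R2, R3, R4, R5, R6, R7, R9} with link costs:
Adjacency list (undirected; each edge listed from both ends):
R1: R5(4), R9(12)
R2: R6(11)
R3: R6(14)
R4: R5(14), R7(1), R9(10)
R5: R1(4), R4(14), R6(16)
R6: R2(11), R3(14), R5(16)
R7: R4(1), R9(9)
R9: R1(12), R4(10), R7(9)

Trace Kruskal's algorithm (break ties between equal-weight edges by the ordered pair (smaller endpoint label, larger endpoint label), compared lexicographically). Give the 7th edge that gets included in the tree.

R5-R6

Sort edges by weight, then run Kruskal:
R4 R7 (1): add — endpoints in different components.
R1 R5 (4): add — endpoints in different components.
R7 R9 (9): add — endpoints in different components.
R4 R9 (10): skip — R4 and R9 already connected.
R2 R6 (11): add — endpoints in different components.
R1 R9 (12): add — endpoints in different components.
R3 R6 (14): add — endpoints in different components.
R4 R5 (14): skip — R4 and R5 already connected.
R5 R6 (16): add — endpoints in different components.
The 7th edge added is R5 R6.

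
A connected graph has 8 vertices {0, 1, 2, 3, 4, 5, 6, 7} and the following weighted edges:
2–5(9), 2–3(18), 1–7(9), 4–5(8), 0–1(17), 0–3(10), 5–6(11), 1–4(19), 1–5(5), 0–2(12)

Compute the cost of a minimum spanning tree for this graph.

Kruskal: consider edges lightest-first.
1–5 (5): add — endpoints in different components.
4–5 (8): add — endpoints in different components.
1–7 (9): add — endpoints in different components.
2–5 (9): add — endpoints in different components.
0–3 (10): add — endpoints in different components.
5–6 (11): add — endpoints in different components.
0–2 (12): add — endpoints in different components.
MST edges: 1–5, 4–5, 1–7, 2–5, 0–3, 5–6, 0–2; total weight 5+8+9+9+10+11+12 = 64.

64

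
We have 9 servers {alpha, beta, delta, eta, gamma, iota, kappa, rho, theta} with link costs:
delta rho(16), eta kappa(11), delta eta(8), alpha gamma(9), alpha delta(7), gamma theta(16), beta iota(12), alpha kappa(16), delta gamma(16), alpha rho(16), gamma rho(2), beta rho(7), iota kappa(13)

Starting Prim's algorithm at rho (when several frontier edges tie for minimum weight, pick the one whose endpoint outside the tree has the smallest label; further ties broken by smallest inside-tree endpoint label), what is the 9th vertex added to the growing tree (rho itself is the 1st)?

Grow the tree from rho using Prim:
Step 1: cheapest edge leaving the tree is gamma rho (2); add gamma.
Step 2: cheapest edge leaving the tree is beta rho (7); add beta.
Step 3: cheapest edge leaving the tree is alpha gamma (9); add alpha.
Step 4: cheapest edge leaving the tree is alpha delta (7); add delta.
Step 5: cheapest edge leaving the tree is delta eta (8); add eta.
Step 6: cheapest edge leaving the tree is eta kappa (11); add kappa.
Step 7: cheapest edge leaving the tree is beta iota (12); add iota.
Step 8: cheapest edge leaving the tree is gamma theta (16); add theta.
Vertex order: rho, gamma, beta, alpha, delta, eta, kappa, iota, theta. The 9th vertex is theta.

theta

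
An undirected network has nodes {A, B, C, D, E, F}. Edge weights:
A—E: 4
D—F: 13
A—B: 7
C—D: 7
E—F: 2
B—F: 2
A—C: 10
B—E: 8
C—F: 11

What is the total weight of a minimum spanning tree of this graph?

25

Kruskal's algorithm — process edges by increasing weight (ties by edge label):
B—F (2): add — endpoints in different components.
E—F (2): add — endpoints in different components.
A—E (4): add — endpoints in different components.
A—B (7): skip — A and B already connected.
C—D (7): add — endpoints in different components.
B—E (8): skip — B and E already connected.
A—C (10): add — endpoints in different components.
MST edges: B—F, E—F, A—E, C—D, A—C; total weight 2+2+4+7+10 = 25.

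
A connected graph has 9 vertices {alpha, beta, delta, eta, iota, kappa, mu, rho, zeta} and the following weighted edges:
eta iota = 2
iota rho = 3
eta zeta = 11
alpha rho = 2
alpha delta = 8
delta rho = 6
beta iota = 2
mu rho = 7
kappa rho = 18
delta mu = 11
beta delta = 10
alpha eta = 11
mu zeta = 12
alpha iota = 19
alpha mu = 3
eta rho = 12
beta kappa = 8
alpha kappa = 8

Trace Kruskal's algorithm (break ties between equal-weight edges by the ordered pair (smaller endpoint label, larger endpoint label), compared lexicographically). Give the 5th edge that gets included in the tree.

iota-rho

Kruskal's algorithm — process edges by increasing weight (ties by edge label):
alpha rho (2): add — endpoints in different components.
beta iota (2): add — endpoints in different components.
eta iota (2): add — endpoints in different components.
alpha mu (3): add — endpoints in different components.
iota rho (3): add — endpoints in different components.
delta rho (6): add — endpoints in different components.
mu rho (7): skip — mu and rho already connected.
alpha delta (8): skip — delta and alpha already connected.
alpha kappa (8): add — endpoints in different components.
beta kappa (8): skip — beta and kappa already connected.
beta delta (10): skip — delta and beta already connected.
alpha eta (11): skip — alpha and eta already connected.
delta mu (11): skip — mu and delta already connected.
eta zeta (11): add — endpoints in different components.
The 5th edge added is iota rho.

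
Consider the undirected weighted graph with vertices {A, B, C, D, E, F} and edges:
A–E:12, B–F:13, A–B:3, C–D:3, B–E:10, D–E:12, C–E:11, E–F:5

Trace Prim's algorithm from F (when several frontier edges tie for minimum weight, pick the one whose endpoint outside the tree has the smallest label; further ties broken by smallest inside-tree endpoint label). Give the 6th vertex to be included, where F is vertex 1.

D

Prim, starting at F.
Step 1: frontier [E–F 5, B–F 13] → take E–F (5); add E.
Step 2: frontier [B–E 10, C–E 11, A–E 12, D–E 12, B–F 13] → take B–E (10); add B.
Step 3: frontier [A–B 3, C–E 11, A–E 12, D–E 12] → take A–B (3); add A.
Step 4: frontier [C–E 11, D–E 12] → take C–E (11); add C.
Step 5: frontier [C–D 3, D–E 12] → take C–D (3); add D.
Vertex order: F, E, B, A, C, D. The 6th vertex is D.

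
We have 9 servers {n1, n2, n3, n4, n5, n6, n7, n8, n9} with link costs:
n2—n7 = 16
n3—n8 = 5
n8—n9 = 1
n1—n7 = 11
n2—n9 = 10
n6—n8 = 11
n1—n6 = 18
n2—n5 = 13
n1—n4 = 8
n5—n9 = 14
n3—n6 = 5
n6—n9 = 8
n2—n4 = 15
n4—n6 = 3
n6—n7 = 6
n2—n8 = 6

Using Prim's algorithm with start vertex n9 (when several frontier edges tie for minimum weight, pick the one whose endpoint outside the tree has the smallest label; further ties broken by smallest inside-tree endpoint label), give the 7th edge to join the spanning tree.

Grow the tree from n9 using Prim:
Step 1: cheapest edge leaving the tree is n8—n9 (1); add n8.
Step 2: cheapest edge leaving the tree is n3—n8 (5); add n3.
Step 3: cheapest edge leaving the tree is n3—n6 (5); add n6.
Step 4: cheapest edge leaving the tree is n4—n6 (3); add n4.
Step 5: cheapest edge leaving the tree is n2—n8 (6); add n2.
Step 6: cheapest edge leaving the tree is n6—n7 (6); add n7.
Step 7: cheapest edge leaving the tree is n1—n4 (8); add n1.
Step 8: cheapest edge leaving the tree is n2—n5 (13); add n5.
The 7th edge added is n1—n4.

n1-n4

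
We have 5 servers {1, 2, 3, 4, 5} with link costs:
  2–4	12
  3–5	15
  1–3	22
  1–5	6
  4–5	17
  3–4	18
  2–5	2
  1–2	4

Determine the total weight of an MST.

Sort edges by weight, then run Kruskal:
2–5 (2): add — endpoints in different components.
1–2 (4): add — endpoints in different components.
1–5 (6): skip — 1 and 5 already connected.
2–4 (12): add — endpoints in different components.
3–5 (15): add — endpoints in different components.
MST edges: 2–5, 1–2, 2–4, 3–5; total weight 2+4+12+15 = 33.

33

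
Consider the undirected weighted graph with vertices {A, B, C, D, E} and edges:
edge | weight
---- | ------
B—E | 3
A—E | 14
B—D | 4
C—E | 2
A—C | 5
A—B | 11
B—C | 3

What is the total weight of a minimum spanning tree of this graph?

14

Kruskal's algorithm — process edges by increasing weight (ties by edge label):
C—E (2): add — endpoints in different components.
B—C (3): add — endpoints in different components.
B—E (3): skip — B and E already connected.
B—D (4): add — endpoints in different components.
A—C (5): add — endpoints in different components.
MST edges: C—E, B—C, B—D, A—C; total weight 2+3+4+5 = 14.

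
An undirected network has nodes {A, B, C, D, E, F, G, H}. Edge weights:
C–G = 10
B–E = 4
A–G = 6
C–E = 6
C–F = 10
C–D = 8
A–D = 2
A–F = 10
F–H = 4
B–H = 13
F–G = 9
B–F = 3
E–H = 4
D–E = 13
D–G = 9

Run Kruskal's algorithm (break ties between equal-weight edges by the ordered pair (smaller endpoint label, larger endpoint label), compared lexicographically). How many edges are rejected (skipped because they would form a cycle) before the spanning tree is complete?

Sort edges by weight, then run Kruskal:
A–D (2): add — endpoints in different components.
B–F (3): add — endpoints in different components.
B–E (4): add — endpoints in different components.
E–H (4): add — endpoints in different components.
F–H (4): skip — F and H already connected.
A–G (6): add — endpoints in different components.
C–E (6): add — endpoints in different components.
C–D (8): add — endpoints in different components.
Edges rejected before the tree was complete: 1.

1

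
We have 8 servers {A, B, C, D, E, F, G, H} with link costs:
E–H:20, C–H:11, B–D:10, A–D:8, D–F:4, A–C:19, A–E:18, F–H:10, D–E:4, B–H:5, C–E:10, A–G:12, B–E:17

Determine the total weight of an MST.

Grow the tree from G using Prim:
Step 1: frontier [A–G 12] → take A–G (12); add A.
Step 2: frontier [A–D 8, A–E 18, A–C 19] → take A–D (8); add D.
Step 3: frontier [A–E 18, A–C 19, D–E 4, D–F 4, B–D 10] → take D–E (4); add E.
Step 4: frontier [A–C 19, D–F 4, B–D 10, C–E 10, B–E 17, E–H 20] → take D–F (4); add F.
Step 5: frontier [A–C 19, B–D 10, C–E 10, B–E 17, E–H 20, F–H 10] → take B–D (10); add B.
Step 6: frontier [A–C 19, B–H 5, C–E 10, E–H 20, F–H 10] → take B–H (5); add H.
Step 7: frontier [A–C 19, C–E 10, C–H 11] → take C–E (10); add C.
MST edges: A–G, A–D, D–E, D–F, B–D, B–H, C–E; total weight 12+8+4+4+10+5+10 = 53.

53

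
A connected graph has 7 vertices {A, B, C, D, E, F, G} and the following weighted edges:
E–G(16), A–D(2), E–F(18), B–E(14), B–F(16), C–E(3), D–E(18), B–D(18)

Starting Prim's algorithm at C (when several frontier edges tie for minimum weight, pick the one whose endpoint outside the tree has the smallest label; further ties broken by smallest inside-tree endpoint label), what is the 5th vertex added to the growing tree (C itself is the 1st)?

Prim, starting at C.
Step 1: cheapest edge leaving the tree is C–E (3); add E.
Step 2: cheapest edge leaving the tree is B–E (14); add B.
Step 3: cheapest edge leaving the tree is B–F (16); add F.
Step 4: cheapest edge leaving the tree is E–G (16); add G.
Step 5: cheapest edge leaving the tree is B–D (18); add D.
Step 6: cheapest edge leaving the tree is A–D (2); add A.
Vertex order: C, E, B, F, G, D, A. The 5th vertex is G.

G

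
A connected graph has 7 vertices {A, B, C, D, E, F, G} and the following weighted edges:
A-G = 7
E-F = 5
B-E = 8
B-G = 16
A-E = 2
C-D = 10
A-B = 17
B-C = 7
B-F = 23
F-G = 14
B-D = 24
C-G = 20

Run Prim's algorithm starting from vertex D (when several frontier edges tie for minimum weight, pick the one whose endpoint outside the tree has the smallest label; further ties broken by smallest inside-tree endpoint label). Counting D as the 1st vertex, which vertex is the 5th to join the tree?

A

Prim's algorithm from D:
Step 1: cheapest edge leaving the tree is C-D (10); add C.
Step 2: cheapest edge leaving the tree is B-C (7); add B.
Step 3: cheapest edge leaving the tree is B-E (8); add E.
Step 4: cheapest edge leaving the tree is A-E (2); add A.
Step 5: cheapest edge leaving the tree is E-F (5); add F.
Step 6: cheapest edge leaving the tree is A-G (7); add G.
Vertex order: D, C, B, E, A, F, G. The 5th vertex is A.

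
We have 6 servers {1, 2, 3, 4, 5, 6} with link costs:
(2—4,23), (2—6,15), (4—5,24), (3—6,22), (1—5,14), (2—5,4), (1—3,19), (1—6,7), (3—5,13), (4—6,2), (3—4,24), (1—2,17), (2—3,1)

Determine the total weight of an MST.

Sort edges by weight, then run Kruskal:
2—3 (1): add — endpoints in different components.
4—6 (2): add — endpoints in different components.
2—5 (4): add — endpoints in different components.
1—6 (7): add — endpoints in different components.
3—5 (13): skip — 3 and 5 already connected.
1—5 (14): add — endpoints in different components.
MST edges: 2—3, 4—6, 2—5, 1—6, 1—5; total weight 1+2+4+7+14 = 28.

28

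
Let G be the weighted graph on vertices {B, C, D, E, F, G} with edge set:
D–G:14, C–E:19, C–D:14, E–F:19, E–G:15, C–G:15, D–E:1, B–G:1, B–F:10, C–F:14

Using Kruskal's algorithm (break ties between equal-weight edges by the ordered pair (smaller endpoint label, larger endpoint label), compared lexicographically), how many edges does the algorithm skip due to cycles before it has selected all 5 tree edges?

Kruskal's algorithm — process edges by increasing weight (ties by edge label):
B–G (1): add. Components now {B,G} {C} {D} {E} {F}
D–E (1): add. Components now {B,G} {C} {D,E} {F}
B–F (10): add. Components now {B,F,G} {C} {D,E}
C–D (14): add. Components now {B,F,G} {C,D,E}
C–F (14): add. Components now {B,C,D,E,F,G}
Edges rejected before the tree was complete: 0.

0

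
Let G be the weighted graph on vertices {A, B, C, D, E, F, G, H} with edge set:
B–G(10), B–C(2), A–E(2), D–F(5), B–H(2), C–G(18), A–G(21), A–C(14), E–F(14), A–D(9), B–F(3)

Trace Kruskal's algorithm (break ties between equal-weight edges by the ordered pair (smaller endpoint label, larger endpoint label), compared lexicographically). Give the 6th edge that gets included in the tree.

Sort edges by weight, then run Kruskal:
A–E (2): add — endpoints in different components.
B–C (2): add — endpoints in different components.
B–H (2): add — endpoints in different components.
B–F (3): add — endpoints in different components.
D–F (5): add — endpoints in different components.
A–D (9): add — endpoints in different components.
B–G (10): add — endpoints in different components.
The 6th edge added is A–D.

A-D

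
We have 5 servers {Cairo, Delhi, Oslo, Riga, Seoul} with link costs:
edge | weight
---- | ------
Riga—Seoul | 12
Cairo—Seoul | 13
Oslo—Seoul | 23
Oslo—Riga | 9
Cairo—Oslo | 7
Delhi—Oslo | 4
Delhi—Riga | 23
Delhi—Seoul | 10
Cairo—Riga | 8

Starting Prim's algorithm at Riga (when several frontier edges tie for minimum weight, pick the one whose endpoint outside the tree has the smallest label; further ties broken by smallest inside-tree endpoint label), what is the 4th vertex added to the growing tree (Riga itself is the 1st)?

Grow the tree from Riga using Prim:
Step 1: frontier [Cairo—Riga 8, Oslo—Riga 9, Riga—Seoul 12, Delhi—Riga 23] → take Cairo—Riga (8); add Cairo.
Step 2: frontier [Cairo—Oslo 7, Cairo—Seoul 13, Oslo—Riga 9, Riga—Seoul 12, Delhi—Riga 23] → take Cairo—Oslo (7); add Oslo.
Step 3: frontier [Cairo—Seoul 13, Delhi—Oslo 4, Oslo—Seoul 23, Riga—Seoul 12, Delhi—Riga 23] → take Delhi—Oslo (4); add Delhi.
Step 4: frontier [Cairo—Seoul 13, Delhi—Seoul 10, Oslo—Seoul 23, Riga—Seoul 12] → take Delhi—Seoul (10); add Seoul.
Vertex order: Riga, Cairo, Oslo, Delhi, Seoul. The 4th vertex is Delhi.

Delhi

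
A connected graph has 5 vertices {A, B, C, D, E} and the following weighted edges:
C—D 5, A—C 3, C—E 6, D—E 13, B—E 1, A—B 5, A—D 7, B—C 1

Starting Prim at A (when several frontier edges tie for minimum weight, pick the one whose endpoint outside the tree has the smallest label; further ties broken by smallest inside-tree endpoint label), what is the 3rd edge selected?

Grow the tree from A using Prim:
Step 1: cheapest edge leaving the tree is A—C (3); add C.
Step 2: cheapest edge leaving the tree is B—C (1); add B.
Step 3: cheapest edge leaving the tree is B—E (1); add E.
Step 4: cheapest edge leaving the tree is C—D (5); add D.
The 3rd edge added is B—E.

B-E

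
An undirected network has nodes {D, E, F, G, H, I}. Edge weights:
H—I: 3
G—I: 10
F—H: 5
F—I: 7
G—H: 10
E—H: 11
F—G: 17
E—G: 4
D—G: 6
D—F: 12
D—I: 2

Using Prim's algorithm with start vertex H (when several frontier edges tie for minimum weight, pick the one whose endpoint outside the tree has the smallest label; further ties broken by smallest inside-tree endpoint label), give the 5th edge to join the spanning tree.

Grow the tree from H using Prim:
Step 1: frontier [H—I 3, F—H 5, G—H 10, E—H 11] → take H—I (3); add I.
Step 2: frontier [F—H 5, G—H 10, E—H 11, D—I 2, F—I 7, G—I 10] → take D—I (2); add D.
Step 3: frontier [D—G 6, D—F 12, F—H 5, G—H 10, E—H 11, F—I 7, G—I 10] → take F—H (5); add F.
Step 4: frontier [D—G 6, F—G 17, G—H 10, E—H 11, G—I 10] → take D—G (6); add G.
Step 5: frontier [E—G 4, E—H 11] → take E—G (4); add E.
The 5th edge added is E—G.

E-G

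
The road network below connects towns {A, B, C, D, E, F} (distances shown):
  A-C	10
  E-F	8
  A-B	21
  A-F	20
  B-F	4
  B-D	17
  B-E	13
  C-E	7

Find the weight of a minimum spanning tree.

46

Sort edges by weight, then run Kruskal:
B-F (4): add. Components now {A} {B,F} {C} {D} {E}
C-E (7): add. Components now {A} {B,F} {C,E} {D}
E-F (8): add. Components now {A} {B,C,E,F} {D}
A-C (10): add. Components now {A,B,C,E,F} {D}
B-E (13): skip — B and E already connected.
B-D (17): add. Components now {A,B,C,D,E,F}
MST edges: B-F, C-E, E-F, A-C, B-D; total weight 4+7+8+10+17 = 46.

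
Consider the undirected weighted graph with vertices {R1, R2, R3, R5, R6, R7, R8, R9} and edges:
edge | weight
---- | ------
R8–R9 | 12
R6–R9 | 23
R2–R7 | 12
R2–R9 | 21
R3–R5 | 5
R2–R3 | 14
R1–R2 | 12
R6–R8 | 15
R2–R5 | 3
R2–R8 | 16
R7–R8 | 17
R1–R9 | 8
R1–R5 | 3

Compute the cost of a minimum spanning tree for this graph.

58

Kruskal: consider edges lightest-first.
R1–R5 (3): add — endpoints in different components.
R2–R5 (3): add — endpoints in different components.
R3–R5 (5): add — endpoints in different components.
R1–R9 (8): add — endpoints in different components.
R1–R2 (12): skip — R2 and R1 already connected.
R2–R7 (12): add — endpoints in different components.
R8–R9 (12): add — endpoints in different components.
R2–R3 (14): skip — R3 and R2 already connected.
R6–R8 (15): add — endpoints in different components.
MST edges: R1–R5, R2–R5, R3–R5, R1–R9, R2–R7, R8–R9, R6–R8; total weight 3+3+5+8+12+12+15 = 58.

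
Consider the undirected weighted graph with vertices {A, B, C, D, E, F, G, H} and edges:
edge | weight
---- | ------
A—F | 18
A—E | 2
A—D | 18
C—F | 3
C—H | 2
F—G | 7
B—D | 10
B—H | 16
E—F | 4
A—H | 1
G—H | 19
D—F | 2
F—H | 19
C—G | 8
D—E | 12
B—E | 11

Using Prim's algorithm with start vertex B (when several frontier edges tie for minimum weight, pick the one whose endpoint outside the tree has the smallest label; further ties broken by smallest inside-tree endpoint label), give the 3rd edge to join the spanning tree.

C-F

Prim's algorithm from B:
Step 1: cheapest edge leaving the tree is B—D (10); add D.
Step 2: cheapest edge leaving the tree is D—F (2); add F.
Step 3: cheapest edge leaving the tree is C—F (3); add C.
Step 4: cheapest edge leaving the tree is C—H (2); add H.
Step 5: cheapest edge leaving the tree is A—H (1); add A.
Step 6: cheapest edge leaving the tree is A—E (2); add E.
Step 7: cheapest edge leaving the tree is F—G (7); add G.
The 3rd edge added is C—F.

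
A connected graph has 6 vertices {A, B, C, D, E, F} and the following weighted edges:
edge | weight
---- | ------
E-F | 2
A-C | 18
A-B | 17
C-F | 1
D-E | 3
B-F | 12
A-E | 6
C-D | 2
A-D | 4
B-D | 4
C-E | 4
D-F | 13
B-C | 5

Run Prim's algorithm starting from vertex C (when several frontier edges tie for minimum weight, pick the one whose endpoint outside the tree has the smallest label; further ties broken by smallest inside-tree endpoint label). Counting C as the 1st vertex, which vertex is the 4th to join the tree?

E

Prim, starting at C.
Step 1: cheapest edge leaving the tree is C-F (1); add F.
Step 2: cheapest edge leaving the tree is C-D (2); add D.
Step 3: cheapest edge leaving the tree is E-F (2); add E.
Step 4: cheapest edge leaving the tree is A-D (4); add A.
Step 5: cheapest edge leaving the tree is B-D (4); add B.
Vertex order: C, F, D, E, A, B. The 4th vertex is E.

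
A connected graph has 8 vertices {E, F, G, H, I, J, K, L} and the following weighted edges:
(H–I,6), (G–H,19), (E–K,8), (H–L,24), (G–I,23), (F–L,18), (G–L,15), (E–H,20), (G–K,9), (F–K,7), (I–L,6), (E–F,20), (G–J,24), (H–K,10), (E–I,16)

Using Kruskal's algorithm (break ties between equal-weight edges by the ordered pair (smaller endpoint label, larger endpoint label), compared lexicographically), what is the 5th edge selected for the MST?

Kruskal: consider edges lightest-first.
H–I (6): add — endpoints in different components.
I–L (6): add — endpoints in different components.
F–K (7): add — endpoints in different components.
E–K (8): add — endpoints in different components.
G–K (9): add — endpoints in different components.
H–K (10): add — endpoints in different components.
G–L (15): skip — G and L already connected.
E–I (16): skip — E and I already connected.
F–L (18): skip — F and L already connected.
G–H (19): skip — G and H already connected.
E–F (20): skip — E and F already connected.
E–H (20): skip — E and H already connected.
G–I (23): skip — G and I already connected.
G–J (24): add — endpoints in different components.
The 5th edge added is G–K.

G-K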